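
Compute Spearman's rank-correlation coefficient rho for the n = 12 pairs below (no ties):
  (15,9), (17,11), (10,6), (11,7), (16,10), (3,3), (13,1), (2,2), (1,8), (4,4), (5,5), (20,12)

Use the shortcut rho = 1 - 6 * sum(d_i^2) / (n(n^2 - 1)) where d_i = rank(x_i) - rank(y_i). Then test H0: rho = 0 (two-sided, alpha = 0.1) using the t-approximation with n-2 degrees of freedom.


Step 1: Rank x and y separately (midranks; no ties here).
rank(x): 15->9, 17->11, 10->6, 11->7, 16->10, 3->3, 13->8, 2->2, 1->1, 4->4, 5->5, 20->12
rank(y): 9->9, 11->11, 6->6, 7->7, 10->10, 3->3, 1->1, 2->2, 8->8, 4->4, 5->5, 12->12
Step 2: d_i = R_x(i) - R_y(i); compute d_i^2.
  (9-9)^2=0, (11-11)^2=0, (6-6)^2=0, (7-7)^2=0, (10-10)^2=0, (3-3)^2=0, (8-1)^2=49, (2-2)^2=0, (1-8)^2=49, (4-4)^2=0, (5-5)^2=0, (12-12)^2=0
sum(d^2) = 98.
Step 3: rho = 1 - 6*98 / (12*(12^2 - 1)) = 1 - 588/1716 = 0.657343.
Step 4: Under H0, t = rho * sqrt((n-2)/(1-rho^2)) = 2.7584 ~ t(10).
Step 5: Two-sided p-value from the t-distribution with 10 df = 0.020185.
Step 6: alpha = 0.1. reject H0.

rho = 0.6573, p = 0.020185, reject H0 at alpha = 0.1.


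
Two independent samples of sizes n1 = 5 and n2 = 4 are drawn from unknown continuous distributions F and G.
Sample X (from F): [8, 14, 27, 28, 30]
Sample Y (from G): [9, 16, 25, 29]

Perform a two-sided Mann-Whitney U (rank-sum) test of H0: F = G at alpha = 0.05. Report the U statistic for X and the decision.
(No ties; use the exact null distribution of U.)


Step 1: Combine and sort all 9 observations; assign midranks.
sorted (value, group): (8,X), (9,Y), (14,X), (16,Y), (25,Y), (27,X), (28,X), (29,Y), (30,X)
ranks: 8->1, 9->2, 14->3, 16->4, 25->5, 27->6, 28->7, 29->8, 30->9
Step 2: Rank sum for X: R1 = 1 + 3 + 6 + 7 + 9 = 26.
Step 3: U_X = R1 - n1(n1+1)/2 = 26 - 5*6/2 = 26 - 15 = 11.
       U_Y = n1*n2 - U_X = 20 - 11 = 9.
Step 4: No ties, so the exact null distribution of U (based on enumerating the C(9,5) = 126 equally likely rank assignments) gives the two-sided p-value.
Step 5: p-value = 0.904762; compare to alpha = 0.05. fail to reject H0.

U_X = 11, p = 0.904762, fail to reject H0 at alpha = 0.05.


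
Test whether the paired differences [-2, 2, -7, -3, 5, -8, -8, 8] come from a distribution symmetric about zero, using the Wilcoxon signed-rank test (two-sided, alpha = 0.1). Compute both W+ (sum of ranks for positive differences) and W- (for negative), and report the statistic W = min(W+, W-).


Step 1: Drop any zero differences (none here) and take |d_i|.
|d| = [2, 2, 7, 3, 5, 8, 8, 8]
Step 2: Midrank |d_i| (ties get averaged ranks).
ranks: |2|->1.5, |2|->1.5, |7|->5, |3|->3, |5|->4, |8|->7, |8|->7, |8|->7
Step 3: Attach original signs; sum ranks with positive sign and with negative sign.
W+ = 1.5 + 4 + 7 = 12.5
W- = 1.5 + 5 + 3 + 7 + 7 = 23.5
(Check: W+ + W- = 36 should equal n(n+1)/2 = 36.)
Step 4: Test statistic W = min(W+, W-) = 12.5.
Step 5: Ties in |d|, so use the tie-corrected normal approximation.
        E[W] = n(n+1)/4 = 8*9/4 = 18.
        Tie groups: |d|=2 (t=2), |d|=8 (t=3); sum(t^3 - t) = 30.
        Var[W] = n(n+1)(2n+1)/24 - sum(t^3-t)/48 = 1224/24 - 30/48 = 50.375.
        z = (W - E[W]) / sqrt(Var[W]) = (12.5 - 18) / 7.0975 = -0.7749.
        Two-sided p = 2*Phi(z) = 0.438389.
Step 6: alpha = 0.1. fail to reject H0.

W+ = 12.5, W- = 23.5, W = min = 12.5, p = 0.438389, fail to reject H0.


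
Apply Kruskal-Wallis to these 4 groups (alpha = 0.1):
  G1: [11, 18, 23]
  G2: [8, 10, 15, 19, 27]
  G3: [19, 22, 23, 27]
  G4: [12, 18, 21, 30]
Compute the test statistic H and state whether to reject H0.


Step 1: Combine all N = 16 observations and assign midranks.
sorted (value, group, rank): (8,G2,1), (10,G2,2), (11,G1,3), (12,G4,4), (15,G2,5), (18,G1,6.5), (18,G4,6.5), (19,G2,8.5), (19,G3,8.5), (21,G4,10), (22,G3,11), (23,G1,12.5), (23,G3,12.5), (27,G2,14.5), (27,G3,14.5), (30,G4,16)
Step 2: Sum ranks within each group.
R_1 = 22 (n_1 = 3)
R_2 = 31 (n_2 = 5)
R_3 = 46.5 (n_3 = 4)
R_4 = 36.5 (n_4 = 4)
Step 3: H = 12/(N(N+1)) * sum(R_i^2/n_i) - 3(N+1)
     = 12/(16*17) * (22^2/3 + 31^2/5 + 46.5^2/4 + 36.5^2/4) - 3*17
     = 0.044118 * 1227.16 - 51
     = 3.139338.
Step 4: Ties present; correction factor C = 1 - 24/(16^3 - 16) = 0.994118. Corrected H = 3.139338 / 0.994118 = 3.157914.
Step 5: Under H0, H ~ chi^2(3); p-value = 0.367913.
Step 6: alpha = 0.1. fail to reject H0.

H = 3.1579, df = 3, p = 0.367913, fail to reject H0.


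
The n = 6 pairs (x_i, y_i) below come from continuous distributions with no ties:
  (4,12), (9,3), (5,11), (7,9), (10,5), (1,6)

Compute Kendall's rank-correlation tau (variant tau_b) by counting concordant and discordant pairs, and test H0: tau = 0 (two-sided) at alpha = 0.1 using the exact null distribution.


Step 1: Enumerate the 15 unordered pairs (i,j) with i<j and classify each by sign(x_j-x_i) * sign(y_j-y_i).
  (1,2):dx=+5,dy=-9->D; (1,3):dx=+1,dy=-1->D; (1,4):dx=+3,dy=-3->D; (1,5):dx=+6,dy=-7->D
  (1,6):dx=-3,dy=-6->C; (2,3):dx=-4,dy=+8->D; (2,4):dx=-2,dy=+6->D; (2,5):dx=+1,dy=+2->C
  (2,6):dx=-8,dy=+3->D; (3,4):dx=+2,dy=-2->D; (3,5):dx=+5,dy=-6->D; (3,6):dx=-4,dy=-5->C
  (4,5):dx=+3,dy=-4->D; (4,6):dx=-6,dy=-3->C; (5,6):dx=-9,dy=+1->D
Step 2: C = 4, D = 11, total pairs = 15.
Step 3: tau = (C - D)/(n(n-1)/2) = (4 - 11)/15 = -0.466667.
Step 4: Exact two-sided p-value (enumerate n! = 720 permutations of y under H0): p = 0.272222.
Step 5: alpha = 0.1. fail to reject H0.

tau_b = -0.4667 (C=4, D=11), p = 0.272222, fail to reject H0.


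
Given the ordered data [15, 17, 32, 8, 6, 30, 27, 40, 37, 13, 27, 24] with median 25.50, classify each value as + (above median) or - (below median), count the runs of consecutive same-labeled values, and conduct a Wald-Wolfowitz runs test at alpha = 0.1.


Step 1: Compute median = 25.50; label A = above, B = below.
Labels in order: BBABBAAAABAB  (n_A = 6, n_B = 6)
Step 2: Count runs R = 7.
Step 3: Under H0 (random ordering), E[R] = 2*n_A*n_B/(n_A+n_B) + 1 = 2*6*6/12 + 1 = 7.0000.
        Var[R] = 2*n_A*n_B*(2*n_A*n_B - n_A - n_B) / ((n_A+n_B)^2 * (n_A+n_B-1)) = 4320/1584 = 2.7273.
        SD[R] = 1.6514.
Step 4: R = E[R], so z = 0 with no continuity correction.
Step 5: Two-sided p-value via normal approximation = 2*(1 - Phi(|z|)) = 1.000000.
Step 6: alpha = 0.1. fail to reject H0.

R = 7, z = 0.0000, p = 1.000000, fail to reject H0.


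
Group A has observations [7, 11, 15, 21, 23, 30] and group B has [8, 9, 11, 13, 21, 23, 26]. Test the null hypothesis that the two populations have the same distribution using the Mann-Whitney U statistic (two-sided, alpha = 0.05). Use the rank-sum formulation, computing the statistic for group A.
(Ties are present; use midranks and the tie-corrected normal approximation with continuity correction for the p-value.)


Step 1: Combine and sort all 13 observations; assign midranks.
sorted (value, group): (7,X), (8,Y), (9,Y), (11,X), (11,Y), (13,Y), (15,X), (21,X), (21,Y), (23,X), (23,Y), (26,Y), (30,X)
ranks: 7->1, 8->2, 9->3, 11->4.5, 11->4.5, 13->6, 15->7, 21->8.5, 21->8.5, 23->10.5, 23->10.5, 26->12, 30->13
Step 2: Rank sum for X: R1 = 1 + 4.5 + 7 + 8.5 + 10.5 + 13 = 44.5.
Step 3: U_X = R1 - n1(n1+1)/2 = 44.5 - 6*7/2 = 44.5 - 21 = 23.5.
       U_Y = n1*n2 - U_X = 42 - 23.5 = 18.5.
Step 4: Ties are present, so use the tie-corrected normal approximation (with continuity correction) for the p-value.
Step 5: p-value = 0.774190; compare to alpha = 0.05. fail to reject H0.

U_X = 23.5, p = 0.774190, fail to reject H0 at alpha = 0.05.


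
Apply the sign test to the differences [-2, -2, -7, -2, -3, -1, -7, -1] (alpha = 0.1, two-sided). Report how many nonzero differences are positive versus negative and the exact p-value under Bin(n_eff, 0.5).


Step 1: Discard zero differences. Original n = 8; n_eff = number of nonzero differences = 8.
Nonzero differences (with sign): -2, -2, -7, -2, -3, -1, -7, -1
Step 2: Count signs: positive = 0, negative = 8.
Step 3: Under H0: P(positive) = 0.5, so the number of positives S ~ Bin(8, 0.5).
Step 4: Two-sided exact p-value = sum of Bin(8,0.5) probabilities at or below the observed probability = 0.007812.
Step 5: alpha = 0.1. reject H0.

n_eff = 8, pos = 0, neg = 8, p = 0.007812, reject H0.


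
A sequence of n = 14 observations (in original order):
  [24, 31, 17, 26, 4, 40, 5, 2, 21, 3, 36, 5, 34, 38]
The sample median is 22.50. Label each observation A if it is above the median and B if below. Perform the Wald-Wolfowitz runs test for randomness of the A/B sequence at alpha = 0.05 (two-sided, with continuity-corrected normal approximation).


Step 1: Compute median = 22.50; label A = above, B = below.
Labels in order: AABABABBBBABAA  (n_A = 7, n_B = 7)
Step 2: Count runs R = 9.
Step 3: Under H0 (random ordering), E[R] = 2*n_A*n_B/(n_A+n_B) + 1 = 2*7*7/14 + 1 = 8.0000.
        Var[R] = 2*n_A*n_B*(2*n_A*n_B - n_A - n_B) / ((n_A+n_B)^2 * (n_A+n_B-1)) = 8232/2548 = 3.2308.
        SD[R] = 1.7974.
Step 4: Continuity-corrected z = (R - 0.5 - E[R]) / SD[R] = (9 - 0.5 - 8.0000) / 1.7974 = 0.2782.
Step 5: Two-sided p-value via normal approximation = 2*(1 - Phi(|z|)) = 0.780879.
Step 6: alpha = 0.05. fail to reject H0.

R = 9, z = 0.2782, p = 0.780879, fail to reject H0.


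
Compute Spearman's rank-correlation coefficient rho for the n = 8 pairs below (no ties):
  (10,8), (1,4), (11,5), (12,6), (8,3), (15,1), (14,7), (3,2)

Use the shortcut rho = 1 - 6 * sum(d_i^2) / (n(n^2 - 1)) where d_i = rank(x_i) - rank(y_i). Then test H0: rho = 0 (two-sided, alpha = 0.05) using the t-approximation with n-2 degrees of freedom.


Step 1: Rank x and y separately (midranks; no ties here).
rank(x): 10->4, 1->1, 11->5, 12->6, 8->3, 15->8, 14->7, 3->2
rank(y): 8->8, 4->4, 5->5, 6->6, 3->3, 1->1, 7->7, 2->2
Step 2: d_i = R_x(i) - R_y(i); compute d_i^2.
  (4-8)^2=16, (1-4)^2=9, (5-5)^2=0, (6-6)^2=0, (3-3)^2=0, (8-1)^2=49, (7-7)^2=0, (2-2)^2=0
sum(d^2) = 74.
Step 3: rho = 1 - 6*74 / (8*(8^2 - 1)) = 1 - 444/504 = 0.119048.
Step 4: Under H0, t = rho * sqrt((n-2)/(1-rho^2)) = 0.2937 ~ t(6).
Step 5: Two-sided p-value from the t-distribution with 6 df = 0.778886.
Step 6: alpha = 0.05. fail to reject H0.

rho = 0.1190, p = 0.778886, fail to reject H0 at alpha = 0.05.


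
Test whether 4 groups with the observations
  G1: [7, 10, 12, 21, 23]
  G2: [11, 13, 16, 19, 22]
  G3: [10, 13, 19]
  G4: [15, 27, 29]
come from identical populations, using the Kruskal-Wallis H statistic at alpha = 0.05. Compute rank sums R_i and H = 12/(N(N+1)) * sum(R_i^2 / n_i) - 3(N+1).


Step 1: Combine all N = 16 observations and assign midranks.
sorted (value, group, rank): (7,G1,1), (10,G1,2.5), (10,G3,2.5), (11,G2,4), (12,G1,5), (13,G2,6.5), (13,G3,6.5), (15,G4,8), (16,G2,9), (19,G2,10.5), (19,G3,10.5), (21,G1,12), (22,G2,13), (23,G1,14), (27,G4,15), (29,G4,16)
Step 2: Sum ranks within each group.
R_1 = 34.5 (n_1 = 5)
R_2 = 43 (n_2 = 5)
R_3 = 19.5 (n_3 = 3)
R_4 = 39 (n_4 = 3)
Step 3: H = 12/(N(N+1)) * sum(R_i^2/n_i) - 3(N+1)
     = 12/(16*17) * (34.5^2/5 + 43^2/5 + 19.5^2/3 + 39^2/3) - 3*17
     = 0.044118 * 1241.6 - 51
     = 3.776471.
Step 4: Ties present; correction factor C = 1 - 18/(16^3 - 16) = 0.995588. Corrected H = 3.776471 / 0.995588 = 3.793205.
Step 5: Under H0, H ~ chi^2(3); p-value = 0.284677.
Step 6: alpha = 0.05. fail to reject H0.

H = 3.7932, df = 3, p = 0.284677, fail to reject H0.


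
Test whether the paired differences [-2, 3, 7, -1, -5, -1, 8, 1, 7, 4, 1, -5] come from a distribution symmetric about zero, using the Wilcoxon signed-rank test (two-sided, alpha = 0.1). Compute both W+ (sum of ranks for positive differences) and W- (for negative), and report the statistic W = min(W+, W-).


Step 1: Drop any zero differences (none here) and take |d_i|.
|d| = [2, 3, 7, 1, 5, 1, 8, 1, 7, 4, 1, 5]
Step 2: Midrank |d_i| (ties get averaged ranks).
ranks: |2|->5, |3|->6, |7|->10.5, |1|->2.5, |5|->8.5, |1|->2.5, |8|->12, |1|->2.5, |7|->10.5, |4|->7, |1|->2.5, |5|->8.5
Step 3: Attach original signs; sum ranks with positive sign and with negative sign.
W+ = 6 + 10.5 + 12 + 2.5 + 10.5 + 7 + 2.5 = 51
W- = 5 + 2.5 + 8.5 + 2.5 + 8.5 = 27
(Check: W+ + W- = 78 should equal n(n+1)/2 = 78.)
Step 4: Test statistic W = min(W+, W-) = 27.
Step 5: Ties in |d|, so use the tie-corrected normal approximation.
        E[W] = n(n+1)/4 = 12*13/4 = 39.
        Tie groups: |d|=1 (t=4), |d|=5 (t=2), |d|=7 (t=2); sum(t^3 - t) = 72.
        Var[W] = n(n+1)(2n+1)/24 - sum(t^3-t)/48 = 3900/24 - 72/48 = 161.
        z = (W - E[W]) / sqrt(Var[W]) = (27 - 39) / 12.6886 = -0.9457.
        Two-sided p = 2*Phi(z) = 0.344285.
Step 6: alpha = 0.1. fail to reject H0.

W+ = 51, W- = 27, W = min = 27, p = 0.344285, fail to reject H0.


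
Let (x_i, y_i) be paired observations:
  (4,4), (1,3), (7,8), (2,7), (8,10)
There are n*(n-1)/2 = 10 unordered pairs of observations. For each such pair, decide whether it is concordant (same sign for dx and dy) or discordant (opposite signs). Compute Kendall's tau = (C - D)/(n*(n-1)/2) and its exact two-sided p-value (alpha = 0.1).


Step 1: Enumerate the 10 unordered pairs (i,j) with i<j and classify each by sign(x_j-x_i) * sign(y_j-y_i).
  (1,2):dx=-3,dy=-1->C; (1,3):dx=+3,dy=+4->C; (1,4):dx=-2,dy=+3->D; (1,5):dx=+4,dy=+6->C
  (2,3):dx=+6,dy=+5->C; (2,4):dx=+1,dy=+4->C; (2,5):dx=+7,dy=+7->C; (3,4):dx=-5,dy=-1->C
  (3,5):dx=+1,dy=+2->C; (4,5):dx=+6,dy=+3->C
Step 2: C = 9, D = 1, total pairs = 10.
Step 3: tau = (C - D)/(n(n-1)/2) = (9 - 1)/10 = 0.800000.
Step 4: Exact two-sided p-value (enumerate n! = 120 permutations of y under H0): p = 0.083333.
Step 5: alpha = 0.1. reject H0.

tau_b = 0.8000 (C=9, D=1), p = 0.083333, reject H0.


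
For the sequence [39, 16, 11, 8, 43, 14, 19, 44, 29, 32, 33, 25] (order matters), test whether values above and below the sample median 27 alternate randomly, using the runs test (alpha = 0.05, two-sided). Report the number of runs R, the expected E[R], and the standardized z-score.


Step 1: Compute median = 27; label A = above, B = below.
Labels in order: ABBBABBAAAAB  (n_A = 6, n_B = 6)
Step 2: Count runs R = 6.
Step 3: Under H0 (random ordering), E[R] = 2*n_A*n_B/(n_A+n_B) + 1 = 2*6*6/12 + 1 = 7.0000.
        Var[R] = 2*n_A*n_B*(2*n_A*n_B - n_A - n_B) / ((n_A+n_B)^2 * (n_A+n_B-1)) = 4320/1584 = 2.7273.
        SD[R] = 1.6514.
Step 4: Continuity-corrected z = (R + 0.5 - E[R]) / SD[R] = (6 + 0.5 - 7.0000) / 1.6514 = -0.3028.
Step 5: Two-sided p-value via normal approximation = 2*(1 - Phi(|z|)) = 0.762069.
Step 6: alpha = 0.05. fail to reject H0.

R = 6, z = -0.3028, p = 0.762069, fail to reject H0.


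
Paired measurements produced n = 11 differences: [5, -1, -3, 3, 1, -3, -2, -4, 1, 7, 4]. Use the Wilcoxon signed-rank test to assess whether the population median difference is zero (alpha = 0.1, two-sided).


Step 1: Drop any zero differences (none here) and take |d_i|.
|d| = [5, 1, 3, 3, 1, 3, 2, 4, 1, 7, 4]
Step 2: Midrank |d_i| (ties get averaged ranks).
ranks: |5|->10, |1|->2, |3|->6, |3|->6, |1|->2, |3|->6, |2|->4, |4|->8.5, |1|->2, |7|->11, |4|->8.5
Step 3: Attach original signs; sum ranks with positive sign and with negative sign.
W+ = 10 + 6 + 2 + 2 + 11 + 8.5 = 39.5
W- = 2 + 6 + 6 + 4 + 8.5 = 26.5
(Check: W+ + W- = 66 should equal n(n+1)/2 = 66.)
Step 4: Test statistic W = min(W+, W-) = 26.5.
Step 5: Ties in |d|, so use the tie-corrected normal approximation.
        E[W] = n(n+1)/4 = 11*12/4 = 33.
        Tie groups: |d|=1 (t=3), |d|=3 (t=3), |d|=4 (t=2); sum(t^3 - t) = 54.
        Var[W] = n(n+1)(2n+1)/24 - sum(t^3-t)/48 = 3036/24 - 54/48 = 125.375.
        z = (W - E[W]) / sqrt(Var[W]) = (26.5 - 33) / 11.1971 = -0.5805.
        Two-sided p = 2*Phi(z) = 0.561572.
Step 6: alpha = 0.1. fail to reject H0.

W+ = 39.5, W- = 26.5, W = min = 26.5, p = 0.561572, fail to reject H0.


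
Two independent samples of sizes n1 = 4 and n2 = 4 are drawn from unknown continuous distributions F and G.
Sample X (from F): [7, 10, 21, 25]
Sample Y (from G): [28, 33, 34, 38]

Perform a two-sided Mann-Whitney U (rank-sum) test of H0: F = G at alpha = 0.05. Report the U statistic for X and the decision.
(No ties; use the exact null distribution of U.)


Step 1: Combine and sort all 8 observations; assign midranks.
sorted (value, group): (7,X), (10,X), (21,X), (25,X), (28,Y), (33,Y), (34,Y), (38,Y)
ranks: 7->1, 10->2, 21->3, 25->4, 28->5, 33->6, 34->7, 38->8
Step 2: Rank sum for X: R1 = 1 + 2 + 3 + 4 = 10.
Step 3: U_X = R1 - n1(n1+1)/2 = 10 - 4*5/2 = 10 - 10 = 0.
       U_Y = n1*n2 - U_X = 16 - 0 = 16.
Step 4: No ties, so the exact null distribution of U (based on enumerating the C(8,4) = 70 equally likely rank assignments) gives the two-sided p-value.
Step 5: p-value = 0.028571; compare to alpha = 0.05. reject H0.

U_X = 0, p = 0.028571, reject H0 at alpha = 0.05.


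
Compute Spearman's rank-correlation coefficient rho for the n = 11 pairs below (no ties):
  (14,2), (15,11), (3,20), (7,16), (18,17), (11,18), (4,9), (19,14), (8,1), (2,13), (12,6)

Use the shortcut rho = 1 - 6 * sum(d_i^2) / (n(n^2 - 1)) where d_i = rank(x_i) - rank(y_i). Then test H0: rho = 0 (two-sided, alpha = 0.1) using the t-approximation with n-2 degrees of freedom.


Step 1: Rank x and y separately (midranks; no ties here).
rank(x): 14->8, 15->9, 3->2, 7->4, 18->10, 11->6, 4->3, 19->11, 8->5, 2->1, 12->7
rank(y): 2->2, 11->5, 20->11, 16->8, 17->9, 18->10, 9->4, 14->7, 1->1, 13->6, 6->3
Step 2: d_i = R_x(i) - R_y(i); compute d_i^2.
  (8-2)^2=36, (9-5)^2=16, (2-11)^2=81, (4-8)^2=16, (10-9)^2=1, (6-10)^2=16, (3-4)^2=1, (11-7)^2=16, (5-1)^2=16, (1-6)^2=25, (7-3)^2=16
sum(d^2) = 240.
Step 3: rho = 1 - 6*240 / (11*(11^2 - 1)) = 1 - 1440/1320 = -0.090909.
Step 4: Under H0, t = rho * sqrt((n-2)/(1-rho^2)) = -0.2739 ~ t(9).
Step 5: Two-sided p-value from the t-distribution with 9 df = 0.790373.
Step 6: alpha = 0.1. fail to reject H0.

rho = -0.0909, p = 0.790373, fail to reject H0 at alpha = 0.1.


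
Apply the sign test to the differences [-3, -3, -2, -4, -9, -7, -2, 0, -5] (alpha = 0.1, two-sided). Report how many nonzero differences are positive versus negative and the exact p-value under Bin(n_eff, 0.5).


Step 1: Discard zero differences. Original n = 9; n_eff = number of nonzero differences = 8.
Nonzero differences (with sign): -3, -3, -2, -4, -9, -7, -2, -5
Step 2: Count signs: positive = 0, negative = 8.
Step 3: Under H0: P(positive) = 0.5, so the number of positives S ~ Bin(8, 0.5).
Step 4: Two-sided exact p-value = sum of Bin(8,0.5) probabilities at or below the observed probability = 0.007812.
Step 5: alpha = 0.1. reject H0.

n_eff = 8, pos = 0, neg = 8, p = 0.007812, reject H0.


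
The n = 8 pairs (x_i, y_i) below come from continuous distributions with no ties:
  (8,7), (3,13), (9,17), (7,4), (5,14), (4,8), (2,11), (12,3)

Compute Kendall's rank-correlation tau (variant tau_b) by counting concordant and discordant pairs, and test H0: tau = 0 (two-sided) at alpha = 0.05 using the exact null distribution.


Step 1: Enumerate the 28 unordered pairs (i,j) with i<j and classify each by sign(x_j-x_i) * sign(y_j-y_i).
  (1,2):dx=-5,dy=+6->D; (1,3):dx=+1,dy=+10->C; (1,4):dx=-1,dy=-3->C; (1,5):dx=-3,dy=+7->D
  (1,6):dx=-4,dy=+1->D; (1,7):dx=-6,dy=+4->D; (1,8):dx=+4,dy=-4->D; (2,3):dx=+6,dy=+4->C
  (2,4):dx=+4,dy=-9->D; (2,5):dx=+2,dy=+1->C; (2,6):dx=+1,dy=-5->D; (2,7):dx=-1,dy=-2->C
  (2,8):dx=+9,dy=-10->D; (3,4):dx=-2,dy=-13->C; (3,5):dx=-4,dy=-3->C; (3,6):dx=-5,dy=-9->C
  (3,7):dx=-7,dy=-6->C; (3,8):dx=+3,dy=-14->D; (4,5):dx=-2,dy=+10->D; (4,6):dx=-3,dy=+4->D
  (4,7):dx=-5,dy=+7->D; (4,8):dx=+5,dy=-1->D; (5,6):dx=-1,dy=-6->C; (5,7):dx=-3,dy=-3->C
  (5,8):dx=+7,dy=-11->D; (6,7):dx=-2,dy=+3->D; (6,8):dx=+8,dy=-5->D; (7,8):dx=+10,dy=-8->D
Step 2: C = 11, D = 17, total pairs = 28.
Step 3: tau = (C - D)/(n(n-1)/2) = (11 - 17)/28 = -0.214286.
Step 4: Exact two-sided p-value (enumerate n! = 40320 permutations of y under H0): p = 0.548413.
Step 5: alpha = 0.05. fail to reject H0.

tau_b = -0.2143 (C=11, D=17), p = 0.548413, fail to reject H0.


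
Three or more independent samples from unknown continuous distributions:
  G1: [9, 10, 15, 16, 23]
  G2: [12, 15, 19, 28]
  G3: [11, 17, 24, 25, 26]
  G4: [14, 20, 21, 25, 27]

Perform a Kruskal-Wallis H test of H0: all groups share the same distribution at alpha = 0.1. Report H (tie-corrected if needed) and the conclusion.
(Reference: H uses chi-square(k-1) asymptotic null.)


Step 1: Combine all N = 19 observations and assign midranks.
sorted (value, group, rank): (9,G1,1), (10,G1,2), (11,G3,3), (12,G2,4), (14,G4,5), (15,G1,6.5), (15,G2,6.5), (16,G1,8), (17,G3,9), (19,G2,10), (20,G4,11), (21,G4,12), (23,G1,13), (24,G3,14), (25,G3,15.5), (25,G4,15.5), (26,G3,17), (27,G4,18), (28,G2,19)
Step 2: Sum ranks within each group.
R_1 = 30.5 (n_1 = 5)
R_2 = 39.5 (n_2 = 4)
R_3 = 58.5 (n_3 = 5)
R_4 = 61.5 (n_4 = 5)
Step 3: H = 12/(N(N+1)) * sum(R_i^2/n_i) - 3(N+1)
     = 12/(19*20) * (30.5^2/5 + 39.5^2/4 + 58.5^2/5 + 61.5^2/5) - 3*20
     = 0.031579 * 2017.01 - 60
     = 3.695132.
Step 4: Ties present; correction factor C = 1 - 12/(19^3 - 19) = 0.998246. Corrected H = 3.695132 / 0.998246 = 3.701626.
Step 5: Under H0, H ~ chi^2(3); p-value = 0.295538.
Step 6: alpha = 0.1. fail to reject H0.

H = 3.7016, df = 3, p = 0.295538, fail to reject H0.


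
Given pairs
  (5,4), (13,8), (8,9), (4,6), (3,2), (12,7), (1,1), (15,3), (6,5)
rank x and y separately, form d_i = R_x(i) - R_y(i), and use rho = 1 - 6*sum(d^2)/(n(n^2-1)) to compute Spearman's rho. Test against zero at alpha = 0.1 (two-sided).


Step 1: Rank x and y separately (midranks; no ties here).
rank(x): 5->4, 13->8, 8->6, 4->3, 3->2, 12->7, 1->1, 15->9, 6->5
rank(y): 4->4, 8->8, 9->9, 6->6, 2->2, 7->7, 1->1, 3->3, 5->5
Step 2: d_i = R_x(i) - R_y(i); compute d_i^2.
  (4-4)^2=0, (8-8)^2=0, (6-9)^2=9, (3-6)^2=9, (2-2)^2=0, (7-7)^2=0, (1-1)^2=0, (9-3)^2=36, (5-5)^2=0
sum(d^2) = 54.
Step 3: rho = 1 - 6*54 / (9*(9^2 - 1)) = 1 - 324/720 = 0.550000.
Step 4: Under H0, t = rho * sqrt((n-2)/(1-rho^2)) = 1.7424 ~ t(7).
Step 5: Two-sided p-value from the t-distribution with 7 df = 0.124977.
Step 6: alpha = 0.1. fail to reject H0.

rho = 0.5500, p = 0.124977, fail to reject H0 at alpha = 0.1.


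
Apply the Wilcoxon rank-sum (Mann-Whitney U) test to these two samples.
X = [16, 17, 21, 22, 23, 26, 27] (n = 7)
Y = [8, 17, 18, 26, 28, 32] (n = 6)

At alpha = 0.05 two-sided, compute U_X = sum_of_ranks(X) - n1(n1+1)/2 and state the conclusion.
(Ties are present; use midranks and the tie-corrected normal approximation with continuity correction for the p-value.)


Step 1: Combine and sort all 13 observations; assign midranks.
sorted (value, group): (8,Y), (16,X), (17,X), (17,Y), (18,Y), (21,X), (22,X), (23,X), (26,X), (26,Y), (27,X), (28,Y), (32,Y)
ranks: 8->1, 16->2, 17->3.5, 17->3.5, 18->5, 21->6, 22->7, 23->8, 26->9.5, 26->9.5, 27->11, 28->12, 32->13
Step 2: Rank sum for X: R1 = 2 + 3.5 + 6 + 7 + 8 + 9.5 + 11 = 47.
Step 3: U_X = R1 - n1(n1+1)/2 = 47 - 7*8/2 = 47 - 28 = 19.
       U_Y = n1*n2 - U_X = 42 - 19 = 23.
Step 4: Ties are present, so use the tie-corrected normal approximation (with continuity correction) for the p-value.
Step 5: p-value = 0.829863; compare to alpha = 0.05. fail to reject H0.

U_X = 19, p = 0.829863, fail to reject H0 at alpha = 0.05.


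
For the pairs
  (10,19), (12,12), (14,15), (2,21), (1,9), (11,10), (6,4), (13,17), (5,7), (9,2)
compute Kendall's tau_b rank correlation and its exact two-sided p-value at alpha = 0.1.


Step 1: Enumerate the 45 unordered pairs (i,j) with i<j and classify each by sign(x_j-x_i) * sign(y_j-y_i).
  (1,2):dx=+2,dy=-7->D; (1,3):dx=+4,dy=-4->D; (1,4):dx=-8,dy=+2->D; (1,5):dx=-9,dy=-10->C
  (1,6):dx=+1,dy=-9->D; (1,7):dx=-4,dy=-15->C; (1,8):dx=+3,dy=-2->D; (1,9):dx=-5,dy=-12->C
  (1,10):dx=-1,dy=-17->C; (2,3):dx=+2,dy=+3->C; (2,4):dx=-10,dy=+9->D; (2,5):dx=-11,dy=-3->C
  (2,6):dx=-1,dy=-2->C; (2,7):dx=-6,dy=-8->C; (2,8):dx=+1,dy=+5->C; (2,9):dx=-7,dy=-5->C
  (2,10):dx=-3,dy=-10->C; (3,4):dx=-12,dy=+6->D; (3,5):dx=-13,dy=-6->C; (3,6):dx=-3,dy=-5->C
  (3,7):dx=-8,dy=-11->C; (3,8):dx=-1,dy=+2->D; (3,9):dx=-9,dy=-8->C; (3,10):dx=-5,dy=-13->C
  (4,5):dx=-1,dy=-12->C; (4,6):dx=+9,dy=-11->D; (4,7):dx=+4,dy=-17->D; (4,8):dx=+11,dy=-4->D
  (4,9):dx=+3,dy=-14->D; (4,10):dx=+7,dy=-19->D; (5,6):dx=+10,dy=+1->C; (5,7):dx=+5,dy=-5->D
  (5,8):dx=+12,dy=+8->C; (5,9):dx=+4,dy=-2->D; (5,10):dx=+8,dy=-7->D; (6,7):dx=-5,dy=-6->C
  (6,8):dx=+2,dy=+7->C; (6,9):dx=-6,dy=-3->C; (6,10):dx=-2,dy=-8->C; (7,8):dx=+7,dy=+13->C
  (7,9):dx=-1,dy=+3->D; (7,10):dx=+3,dy=-2->D; (8,9):dx=-8,dy=-10->C; (8,10):dx=-4,dy=-15->C
  (9,10):dx=+4,dy=-5->D
Step 2: C = 26, D = 19, total pairs = 45.
Step 3: tau = (C - D)/(n(n-1)/2) = (26 - 19)/45 = 0.155556.
Step 4: Exact two-sided p-value (enumerate n! = 3628800 permutations of y under H0): p = 0.600654.
Step 5: alpha = 0.1. fail to reject H0.

tau_b = 0.1556 (C=26, D=19), p = 0.600654, fail to reject H0.


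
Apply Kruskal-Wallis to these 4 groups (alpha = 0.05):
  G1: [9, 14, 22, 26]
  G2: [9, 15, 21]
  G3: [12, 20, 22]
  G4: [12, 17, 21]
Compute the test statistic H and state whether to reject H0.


Step 1: Combine all N = 13 observations and assign midranks.
sorted (value, group, rank): (9,G1,1.5), (9,G2,1.5), (12,G3,3.5), (12,G4,3.5), (14,G1,5), (15,G2,6), (17,G4,7), (20,G3,8), (21,G2,9.5), (21,G4,9.5), (22,G1,11.5), (22,G3,11.5), (26,G1,13)
Step 2: Sum ranks within each group.
R_1 = 31 (n_1 = 4)
R_2 = 17 (n_2 = 3)
R_3 = 23 (n_3 = 3)
R_4 = 20 (n_4 = 3)
Step 3: H = 12/(N(N+1)) * sum(R_i^2/n_i) - 3(N+1)
     = 12/(13*14) * (31^2/4 + 17^2/3 + 23^2/3 + 20^2/3) - 3*14
     = 0.065934 * 646.25 - 42
     = 0.609890.
Step 4: Ties present; correction factor C = 1 - 24/(13^3 - 13) = 0.989011. Corrected H = 0.609890 / 0.989011 = 0.616667.
Step 5: Under H0, H ~ chi^2(3); p-value = 0.892607.
Step 6: alpha = 0.05. fail to reject H0.

H = 0.6167, df = 3, p = 0.892607, fail to reject H0.


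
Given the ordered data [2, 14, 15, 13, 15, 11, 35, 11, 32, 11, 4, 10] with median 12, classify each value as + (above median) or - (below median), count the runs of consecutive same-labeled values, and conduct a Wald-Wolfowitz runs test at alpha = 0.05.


Step 1: Compute median = 12; label A = above, B = below.
Labels in order: BAAAABABABBB  (n_A = 6, n_B = 6)
Step 2: Count runs R = 7.
Step 3: Under H0 (random ordering), E[R] = 2*n_A*n_B/(n_A+n_B) + 1 = 2*6*6/12 + 1 = 7.0000.
        Var[R] = 2*n_A*n_B*(2*n_A*n_B - n_A - n_B) / ((n_A+n_B)^2 * (n_A+n_B-1)) = 4320/1584 = 2.7273.
        SD[R] = 1.6514.
Step 4: R = E[R], so z = 0 with no continuity correction.
Step 5: Two-sided p-value via normal approximation = 2*(1 - Phi(|z|)) = 1.000000.
Step 6: alpha = 0.05. fail to reject H0.

R = 7, z = 0.0000, p = 1.000000, fail to reject H0.


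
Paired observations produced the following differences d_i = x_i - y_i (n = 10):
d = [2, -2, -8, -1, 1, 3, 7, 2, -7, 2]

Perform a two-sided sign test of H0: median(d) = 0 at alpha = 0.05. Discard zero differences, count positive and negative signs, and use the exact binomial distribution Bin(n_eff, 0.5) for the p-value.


Step 1: Discard zero differences. Original n = 10; n_eff = number of nonzero differences = 10.
Nonzero differences (with sign): +2, -2, -8, -1, +1, +3, +7, +2, -7, +2
Step 2: Count signs: positive = 6, negative = 4.
Step 3: Under H0: P(positive) = 0.5, so the number of positives S ~ Bin(10, 0.5).
Step 4: Two-sided exact p-value = sum of Bin(10,0.5) probabilities at or below the observed probability = 0.753906.
Step 5: alpha = 0.05. fail to reject H0.

n_eff = 10, pos = 6, neg = 4, p = 0.753906, fail to reject H0.


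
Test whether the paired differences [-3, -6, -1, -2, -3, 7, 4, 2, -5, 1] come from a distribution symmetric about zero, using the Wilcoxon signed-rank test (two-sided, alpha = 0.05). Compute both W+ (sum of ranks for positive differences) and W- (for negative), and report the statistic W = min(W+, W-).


Step 1: Drop any zero differences (none here) and take |d_i|.
|d| = [3, 6, 1, 2, 3, 7, 4, 2, 5, 1]
Step 2: Midrank |d_i| (ties get averaged ranks).
ranks: |3|->5.5, |6|->9, |1|->1.5, |2|->3.5, |3|->5.5, |7|->10, |4|->7, |2|->3.5, |5|->8, |1|->1.5
Step 3: Attach original signs; sum ranks with positive sign and with negative sign.
W+ = 10 + 7 + 3.5 + 1.5 = 22
W- = 5.5 + 9 + 1.5 + 3.5 + 5.5 + 8 = 33
(Check: W+ + W- = 55 should equal n(n+1)/2 = 55.)
Step 4: Test statistic W = min(W+, W-) = 22.
Step 5: Ties in |d|, so use the tie-corrected normal approximation.
        E[W] = n(n+1)/4 = 10*11/4 = 27.5.
        Tie groups: |d|=1 (t=2), |d|=2 (t=2), |d|=3 (t=2); sum(t^3 - t) = 18.
        Var[W] = n(n+1)(2n+1)/24 - sum(t^3-t)/48 = 2310/24 - 18/48 = 95.875.
        z = (W - E[W]) / sqrt(Var[W]) = (22 - 27.5) / 9.7916 = -0.5617.
        Two-sided p = 2*Phi(z) = 0.574316.
Step 6: alpha = 0.05. fail to reject H0.

W+ = 22, W- = 33, W = min = 22, p = 0.574316, fail to reject H0.


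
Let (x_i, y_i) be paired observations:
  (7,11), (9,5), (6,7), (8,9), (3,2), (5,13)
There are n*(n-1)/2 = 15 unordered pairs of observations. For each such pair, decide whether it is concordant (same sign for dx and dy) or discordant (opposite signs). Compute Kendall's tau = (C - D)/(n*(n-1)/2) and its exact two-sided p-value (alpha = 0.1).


Step 1: Enumerate the 15 unordered pairs (i,j) with i<j and classify each by sign(x_j-x_i) * sign(y_j-y_i).
  (1,2):dx=+2,dy=-6->D; (1,3):dx=-1,dy=-4->C; (1,4):dx=+1,dy=-2->D; (1,5):dx=-4,dy=-9->C
  (1,6):dx=-2,dy=+2->D; (2,3):dx=-3,dy=+2->D; (2,4):dx=-1,dy=+4->D; (2,5):dx=-6,dy=-3->C
  (2,6):dx=-4,dy=+8->D; (3,4):dx=+2,dy=+2->C; (3,5):dx=-3,dy=-5->C; (3,6):dx=-1,dy=+6->D
  (4,5):dx=-5,dy=-7->C; (4,6):dx=-3,dy=+4->D; (5,6):dx=+2,dy=+11->C
Step 2: C = 7, D = 8, total pairs = 15.
Step 3: tau = (C - D)/(n(n-1)/2) = (7 - 8)/15 = -0.066667.
Step 4: Exact two-sided p-value (enumerate n! = 720 permutations of y under H0): p = 1.000000.
Step 5: alpha = 0.1. fail to reject H0.

tau_b = -0.0667 (C=7, D=8), p = 1.000000, fail to reject H0.


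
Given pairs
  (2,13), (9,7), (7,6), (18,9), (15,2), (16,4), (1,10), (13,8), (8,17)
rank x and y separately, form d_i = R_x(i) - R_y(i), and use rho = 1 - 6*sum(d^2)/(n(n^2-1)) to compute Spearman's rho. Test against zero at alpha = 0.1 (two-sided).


Step 1: Rank x and y separately (midranks; no ties here).
rank(x): 2->2, 9->5, 7->3, 18->9, 15->7, 16->8, 1->1, 13->6, 8->4
rank(y): 13->8, 7->4, 6->3, 9->6, 2->1, 4->2, 10->7, 8->5, 17->9
Step 2: d_i = R_x(i) - R_y(i); compute d_i^2.
  (2-8)^2=36, (5-4)^2=1, (3-3)^2=0, (9-6)^2=9, (7-1)^2=36, (8-2)^2=36, (1-7)^2=36, (6-5)^2=1, (4-9)^2=25
sum(d^2) = 180.
Step 3: rho = 1 - 6*180 / (9*(9^2 - 1)) = 1 - 1080/720 = -0.500000.
Step 4: Under H0, t = rho * sqrt((n-2)/(1-rho^2)) = -1.5275 ~ t(7).
Step 5: Two-sided p-value from the t-distribution with 7 df = 0.170471.
Step 6: alpha = 0.1. fail to reject H0.

rho = -0.5000, p = 0.170471, fail to reject H0 at alpha = 0.1.


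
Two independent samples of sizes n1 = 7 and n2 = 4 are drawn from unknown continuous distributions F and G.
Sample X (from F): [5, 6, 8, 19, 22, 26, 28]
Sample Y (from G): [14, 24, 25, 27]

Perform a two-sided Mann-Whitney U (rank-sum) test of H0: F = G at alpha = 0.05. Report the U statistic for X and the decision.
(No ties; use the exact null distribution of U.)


Step 1: Combine and sort all 11 observations; assign midranks.
sorted (value, group): (5,X), (6,X), (8,X), (14,Y), (19,X), (22,X), (24,Y), (25,Y), (26,X), (27,Y), (28,X)
ranks: 5->1, 6->2, 8->3, 14->4, 19->5, 22->6, 24->7, 25->8, 26->9, 27->10, 28->11
Step 2: Rank sum for X: R1 = 1 + 2 + 3 + 5 + 6 + 9 + 11 = 37.
Step 3: U_X = R1 - n1(n1+1)/2 = 37 - 7*8/2 = 37 - 28 = 9.
       U_Y = n1*n2 - U_X = 28 - 9 = 19.
Step 4: No ties, so the exact null distribution of U (based on enumerating the C(11,7) = 330 equally likely rank assignments) gives the two-sided p-value.
Step 5: p-value = 0.412121; compare to alpha = 0.05. fail to reject H0.

U_X = 9, p = 0.412121, fail to reject H0 at alpha = 0.05.


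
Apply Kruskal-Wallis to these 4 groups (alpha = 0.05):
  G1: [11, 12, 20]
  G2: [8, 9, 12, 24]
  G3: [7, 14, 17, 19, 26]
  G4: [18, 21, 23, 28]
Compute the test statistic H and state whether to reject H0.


Step 1: Combine all N = 16 observations and assign midranks.
sorted (value, group, rank): (7,G3,1), (8,G2,2), (9,G2,3), (11,G1,4), (12,G1,5.5), (12,G2,5.5), (14,G3,7), (17,G3,8), (18,G4,9), (19,G3,10), (20,G1,11), (21,G4,12), (23,G4,13), (24,G2,14), (26,G3,15), (28,G4,16)
Step 2: Sum ranks within each group.
R_1 = 20.5 (n_1 = 3)
R_2 = 24.5 (n_2 = 4)
R_3 = 41 (n_3 = 5)
R_4 = 50 (n_4 = 4)
Step 3: H = 12/(N(N+1)) * sum(R_i^2/n_i) - 3(N+1)
     = 12/(16*17) * (20.5^2/3 + 24.5^2/4 + 41^2/5 + 50^2/4) - 3*17
     = 0.044118 * 1251.35 - 51
     = 4.206434.
Step 4: Ties present; correction factor C = 1 - 6/(16^3 - 16) = 0.998529. Corrected H = 4.206434 / 0.998529 = 4.212629.
Step 5: Under H0, H ~ chi^2(3); p-value = 0.239401.
Step 6: alpha = 0.05. fail to reject H0.

H = 4.2126, df = 3, p = 0.239401, fail to reject H0.


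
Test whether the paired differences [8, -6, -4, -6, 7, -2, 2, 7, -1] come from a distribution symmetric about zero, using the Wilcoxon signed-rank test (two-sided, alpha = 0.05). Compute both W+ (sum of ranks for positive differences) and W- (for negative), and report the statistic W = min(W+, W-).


Step 1: Drop any zero differences (none here) and take |d_i|.
|d| = [8, 6, 4, 6, 7, 2, 2, 7, 1]
Step 2: Midrank |d_i| (ties get averaged ranks).
ranks: |8|->9, |6|->5.5, |4|->4, |6|->5.5, |7|->7.5, |2|->2.5, |2|->2.5, |7|->7.5, |1|->1
Step 3: Attach original signs; sum ranks with positive sign and with negative sign.
W+ = 9 + 7.5 + 2.5 + 7.5 = 26.5
W- = 5.5 + 4 + 5.5 + 2.5 + 1 = 18.5
(Check: W+ + W- = 45 should equal n(n+1)/2 = 45.)
Step 4: Test statistic W = min(W+, W-) = 18.5.
Step 5: Ties in |d|, so use the tie-corrected normal approximation.
        E[W] = n(n+1)/4 = 9*10/4 = 22.5.
        Tie groups: |d|=2 (t=2), |d|=6 (t=2), |d|=7 (t=2); sum(t^3 - t) = 18.
        Var[W] = n(n+1)(2n+1)/24 - sum(t^3-t)/48 = 1710/24 - 18/48 = 70.875.
        z = (W - E[W]) / sqrt(Var[W]) = (18.5 - 22.5) / 8.4187 = -0.4751.
        Two-sided p = 2*Phi(z) = 0.634694.
Step 6: alpha = 0.05. fail to reject H0.

W+ = 26.5, W- = 18.5, W = min = 18.5, p = 0.634694, fail to reject H0.


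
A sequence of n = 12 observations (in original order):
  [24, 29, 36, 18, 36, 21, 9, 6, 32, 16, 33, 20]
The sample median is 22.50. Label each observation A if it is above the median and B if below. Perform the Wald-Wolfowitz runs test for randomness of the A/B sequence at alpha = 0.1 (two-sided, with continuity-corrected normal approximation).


Step 1: Compute median = 22.50; label A = above, B = below.
Labels in order: AAABABBBABAB  (n_A = 6, n_B = 6)
Step 2: Count runs R = 8.
Step 3: Under H0 (random ordering), E[R] = 2*n_A*n_B/(n_A+n_B) + 1 = 2*6*6/12 + 1 = 7.0000.
        Var[R] = 2*n_A*n_B*(2*n_A*n_B - n_A - n_B) / ((n_A+n_B)^2 * (n_A+n_B-1)) = 4320/1584 = 2.7273.
        SD[R] = 1.6514.
Step 4: Continuity-corrected z = (R - 0.5 - E[R]) / SD[R] = (8 - 0.5 - 7.0000) / 1.6514 = 0.3028.
Step 5: Two-sided p-value via normal approximation = 2*(1 - Phi(|z|)) = 0.762069.
Step 6: alpha = 0.1. fail to reject H0.

R = 8, z = 0.3028, p = 0.762069, fail to reject H0.


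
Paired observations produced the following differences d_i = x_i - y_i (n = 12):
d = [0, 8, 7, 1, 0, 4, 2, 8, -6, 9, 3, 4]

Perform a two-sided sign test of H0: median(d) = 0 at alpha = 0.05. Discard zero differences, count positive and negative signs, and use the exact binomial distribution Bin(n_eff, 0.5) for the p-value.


Step 1: Discard zero differences. Original n = 12; n_eff = number of nonzero differences = 10.
Nonzero differences (with sign): +8, +7, +1, +4, +2, +8, -6, +9, +3, +4
Step 2: Count signs: positive = 9, negative = 1.
Step 3: Under H0: P(positive) = 0.5, so the number of positives S ~ Bin(10, 0.5).
Step 4: Two-sided exact p-value = sum of Bin(10,0.5) probabilities at or below the observed probability = 0.021484.
Step 5: alpha = 0.05. reject H0.

n_eff = 10, pos = 9, neg = 1, p = 0.021484, reject H0.


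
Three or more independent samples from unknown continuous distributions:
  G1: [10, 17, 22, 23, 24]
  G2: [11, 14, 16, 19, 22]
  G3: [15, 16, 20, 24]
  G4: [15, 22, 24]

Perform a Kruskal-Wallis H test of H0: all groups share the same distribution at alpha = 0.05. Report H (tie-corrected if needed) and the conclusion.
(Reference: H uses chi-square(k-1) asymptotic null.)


Step 1: Combine all N = 17 observations and assign midranks.
sorted (value, group, rank): (10,G1,1), (11,G2,2), (14,G2,3), (15,G3,4.5), (15,G4,4.5), (16,G2,6.5), (16,G3,6.5), (17,G1,8), (19,G2,9), (20,G3,10), (22,G1,12), (22,G2,12), (22,G4,12), (23,G1,14), (24,G1,16), (24,G3,16), (24,G4,16)
Step 2: Sum ranks within each group.
R_1 = 51 (n_1 = 5)
R_2 = 32.5 (n_2 = 5)
R_3 = 37 (n_3 = 4)
R_4 = 32.5 (n_4 = 3)
Step 3: H = 12/(N(N+1)) * sum(R_i^2/n_i) - 3(N+1)
     = 12/(17*18) * (51^2/5 + 32.5^2/5 + 37^2/4 + 32.5^2/3) - 3*18
     = 0.039216 * 1425.78 - 54
     = 1.913072.
Step 4: Ties present; correction factor C = 1 - 60/(17^3 - 17) = 0.987745. Corrected H = 1.913072 / 0.987745 = 1.936807.
Step 5: Under H0, H ~ chi^2(3); p-value = 0.585626.
Step 6: alpha = 0.05. fail to reject H0.

H = 1.9368, df = 3, p = 0.585626, fail to reject H0.


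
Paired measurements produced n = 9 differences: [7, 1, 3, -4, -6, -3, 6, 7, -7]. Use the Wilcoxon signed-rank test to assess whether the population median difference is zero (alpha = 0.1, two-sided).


Step 1: Drop any zero differences (none here) and take |d_i|.
|d| = [7, 1, 3, 4, 6, 3, 6, 7, 7]
Step 2: Midrank |d_i| (ties get averaged ranks).
ranks: |7|->8, |1|->1, |3|->2.5, |4|->4, |6|->5.5, |3|->2.5, |6|->5.5, |7|->8, |7|->8
Step 3: Attach original signs; sum ranks with positive sign and with negative sign.
W+ = 8 + 1 + 2.5 + 5.5 + 8 = 25
W- = 4 + 5.5 + 2.5 + 8 = 20
(Check: W+ + W- = 45 should equal n(n+1)/2 = 45.)
Step 4: Test statistic W = min(W+, W-) = 20.
Step 5: Ties in |d|, so use the tie-corrected normal approximation.
        E[W] = n(n+1)/4 = 9*10/4 = 22.5.
        Tie groups: |d|=3 (t=2), |d|=6 (t=2), |d|=7 (t=3); sum(t^3 - t) = 36.
        Var[W] = n(n+1)(2n+1)/24 - sum(t^3-t)/48 = 1710/24 - 36/48 = 70.5.
        z = (W - E[W]) / sqrt(Var[W]) = (20 - 22.5) / 8.3964 = -0.2977.
        Two-sided p = 2*Phi(z) = 0.765897.
Step 6: alpha = 0.1. fail to reject H0.

W+ = 25, W- = 20, W = min = 20, p = 0.765897, fail to reject H0.


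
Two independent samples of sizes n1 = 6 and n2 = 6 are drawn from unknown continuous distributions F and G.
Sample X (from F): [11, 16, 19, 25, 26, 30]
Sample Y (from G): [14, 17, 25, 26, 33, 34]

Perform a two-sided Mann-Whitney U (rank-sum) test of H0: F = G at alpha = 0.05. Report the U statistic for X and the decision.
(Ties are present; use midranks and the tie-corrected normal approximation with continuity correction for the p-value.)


Step 1: Combine and sort all 12 observations; assign midranks.
sorted (value, group): (11,X), (14,Y), (16,X), (17,Y), (19,X), (25,X), (25,Y), (26,X), (26,Y), (30,X), (33,Y), (34,Y)
ranks: 11->1, 14->2, 16->3, 17->4, 19->5, 25->6.5, 25->6.5, 26->8.5, 26->8.5, 30->10, 33->11, 34->12
Step 2: Rank sum for X: R1 = 1 + 3 + 5 + 6.5 + 8.5 + 10 = 34.
Step 3: U_X = R1 - n1(n1+1)/2 = 34 - 6*7/2 = 34 - 21 = 13.
       U_Y = n1*n2 - U_X = 36 - 13 = 23.
Step 4: Ties are present, so use the tie-corrected normal approximation (with continuity correction) for the p-value.
Step 5: p-value = 0.469613; compare to alpha = 0.05. fail to reject H0.

U_X = 13, p = 0.469613, fail to reject H0 at alpha = 0.05.


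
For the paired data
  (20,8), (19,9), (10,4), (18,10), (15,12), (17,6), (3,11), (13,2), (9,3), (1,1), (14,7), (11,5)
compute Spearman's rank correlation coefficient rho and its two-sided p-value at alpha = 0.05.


Step 1: Rank x and y separately (midranks; no ties here).
rank(x): 20->12, 19->11, 10->4, 18->10, 15->8, 17->9, 3->2, 13->6, 9->3, 1->1, 14->7, 11->5
rank(y): 8->8, 9->9, 4->4, 10->10, 12->12, 6->6, 11->11, 2->2, 3->3, 1->1, 7->7, 5->5
Step 2: d_i = R_x(i) - R_y(i); compute d_i^2.
  (12-8)^2=16, (11-9)^2=4, (4-4)^2=0, (10-10)^2=0, (8-12)^2=16, (9-6)^2=9, (2-11)^2=81, (6-2)^2=16, (3-3)^2=0, (1-1)^2=0, (7-7)^2=0, (5-5)^2=0
sum(d^2) = 142.
Step 3: rho = 1 - 6*142 / (12*(12^2 - 1)) = 1 - 852/1716 = 0.503497.
Step 4: Under H0, t = rho * sqrt((n-2)/(1-rho^2)) = 1.8428 ~ t(10).
Step 5: Two-sided p-value from the t-distribution with 10 df = 0.095157.
Step 6: alpha = 0.05. fail to reject H0.

rho = 0.5035, p = 0.095157, fail to reject H0 at alpha = 0.05.
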